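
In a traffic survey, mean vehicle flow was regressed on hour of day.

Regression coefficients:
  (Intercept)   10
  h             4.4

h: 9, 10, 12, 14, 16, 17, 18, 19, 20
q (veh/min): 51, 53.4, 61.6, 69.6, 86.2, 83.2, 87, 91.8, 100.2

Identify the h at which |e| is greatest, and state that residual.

h = 16, e = 5.8

h=9: ŷ = 10 + 4.4·9 = 49.6; e = 51 − 49.6 = 1.4
h=10: ŷ = 10 + 4.4·10 = 54; e = 53.4 − 54 = -0.6
h=12: ŷ = 10 + 4.4·12 = 62.8; e = 61.6 − 62.8 = -1.2
h=14: ŷ = 10 + 4.4·14 = 71.6; e = 69.6 − 71.6 = -2
h=16: ŷ = 10 + 4.4·16 = 80.4; e = 86.2 − 80.4 = 5.8
h=17: ŷ = 10 + 4.4·17 = 84.8; e = 83.2 − 84.8 = -1.6
h=18: ŷ = 10 + 4.4·18 = 89.2; e = 87 − 89.2 = -2.2
h=19: ŷ = 10 + 4.4·19 = 93.6; e = 91.8 − 93.6 = -1.8
h=20: ŷ = 10 + 4.4·20 = 98; e = 100.2 − 98 = 2.2
Largest |e| is 5.8 at h = 16, residual 5.8.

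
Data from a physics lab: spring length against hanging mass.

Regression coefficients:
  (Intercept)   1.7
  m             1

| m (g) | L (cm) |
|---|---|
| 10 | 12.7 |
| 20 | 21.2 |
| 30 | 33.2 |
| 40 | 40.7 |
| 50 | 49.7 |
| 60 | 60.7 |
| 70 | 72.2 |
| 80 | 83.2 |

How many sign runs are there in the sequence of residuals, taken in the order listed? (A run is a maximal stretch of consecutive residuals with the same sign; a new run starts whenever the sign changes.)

5 runs

m=10: L̂ = 1.7 + 10 = 11.7; e = 12.7 − 11.7 = 1
m=20: L̂ = 1.7 + 20 = 21.7; e = 21.2 − 21.7 = -0.5
m=30: L̂ = 1.7 + 30 = 31.7; e = 33.2 − 31.7 = 1.5
m=40: L̂ = 1.7 + 40 = 41.7; e = 40.7 − 41.7 = -1
m=50: L̂ = 1.7 + 50 = 51.7; e = 49.7 − 51.7 = -2
m=60: L̂ = 1.7 + 60 = 61.7; e = 60.7 − 61.7 = -1
m=70: L̂ = 1.7 + 70 = 71.7; e = 72.2 − 71.7 = 0.5
m=80: L̂ = 1.7 + 80 = 81.7; e = 83.2 − 81.7 = 1.5
Signs: + − + − − − + +
Runs: +×1, −×1, +×1, −×3, +×2 → 5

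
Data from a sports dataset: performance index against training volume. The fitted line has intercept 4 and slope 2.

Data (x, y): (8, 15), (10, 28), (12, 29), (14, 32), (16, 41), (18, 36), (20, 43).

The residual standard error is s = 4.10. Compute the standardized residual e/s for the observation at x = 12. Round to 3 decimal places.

ŷ = 4 + 2·12 = 28
e = 29 − 28 = 1
e/s = 1 / 4.10 = 0.244

0.244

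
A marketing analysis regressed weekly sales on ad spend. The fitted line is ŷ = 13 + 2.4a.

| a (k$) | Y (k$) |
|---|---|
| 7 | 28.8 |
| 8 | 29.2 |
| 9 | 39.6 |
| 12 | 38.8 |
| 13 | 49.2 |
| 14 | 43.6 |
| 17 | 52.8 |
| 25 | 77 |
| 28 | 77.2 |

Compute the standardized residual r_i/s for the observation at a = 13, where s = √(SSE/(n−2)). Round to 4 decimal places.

1.2972

a=7: ŷ = 13 + 2.4·7 = 29.8; r = 28.8 − 29.8 = -1
a=8: ŷ = 13 + 2.4·8 = 32.2; r = 29.2 − 32.2 = -3
a=9: ŷ = 13 + 2.4·9 = 34.6; r = 39.6 − 34.6 = 5
a=12: ŷ = 13 + 2.4·12 = 41.8; r = 38.8 − 41.8 = -3
a=13: ŷ = 13 + 2.4·13 = 44.2; r = 49.2 − 44.2 = 5
a=14: ŷ = 13 + 2.4·14 = 46.6; r = 43.6 − 46.6 = -3
a=17: ŷ = 13 + 2.4·17 = 53.8; r = 52.8 − 53.8 = -1
a=25: ŷ = 13 + 2.4·25 = 73; r = 77 − 73 = 4
a=28: ŷ = 13 + 2.4·28 = 80.2; r = 77.2 − 80.2 = -3
SSE = 1 + 9 + 25 + 9 + 25 + 9 + 1 + 16 + 9 = 104
s = √(104/7) = 3.8545
r/s = 5 / 3.8545 = 1.2972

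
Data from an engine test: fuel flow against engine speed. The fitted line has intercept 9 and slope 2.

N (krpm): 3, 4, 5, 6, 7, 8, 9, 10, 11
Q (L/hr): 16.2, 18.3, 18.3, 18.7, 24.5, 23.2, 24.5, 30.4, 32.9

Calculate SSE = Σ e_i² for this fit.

SSE = 26.22

N=3: ŷ = 9 + 2·3 = 15; e = 16.2 − 15 = 1.2
N=4: ŷ = 9 + 2·4 = 17; e = 18.3 − 17 = 1.3
N=5: ŷ = 9 + 2·5 = 19; e = 18.3 − 19 = -0.7
N=6: ŷ = 9 + 2·6 = 21; e = 18.7 − 21 = -2.3
N=7: ŷ = 9 + 2·7 = 23; e = 24.5 − 23 = 1.5
N=8: ŷ = 9 + 2·8 = 25; e = 23.2 − 25 = -1.8
N=9: ŷ = 9 + 2·9 = 27; e = 24.5 − 27 = -2.5
N=10: ŷ = 9 + 2·10 = 29; e = 30.4 − 29 = 1.4
N=11: ŷ = 9 + 2·11 = 31; e = 32.9 − 31 = 1.9
SSE = 1.44 + 1.69 + 0.49 + 5.29 + 2.25 + 3.24 + 6.25 + 1.96 + 3.61 = 26.22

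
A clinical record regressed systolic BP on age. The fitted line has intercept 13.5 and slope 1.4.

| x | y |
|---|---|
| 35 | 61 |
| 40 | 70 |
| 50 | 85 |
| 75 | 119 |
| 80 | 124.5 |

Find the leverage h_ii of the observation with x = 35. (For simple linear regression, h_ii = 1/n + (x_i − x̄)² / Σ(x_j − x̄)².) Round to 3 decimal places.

x̄ = (35 + 40 + 50 + 75 + 80)/5 = 56
Σ(x − x̄)² = 441 + 256 + 36 + 361 + 576 = 1670
h = 1/5 + (-21)²/1670 = 0.2 + 0.264072 = 0.464

h = 0.464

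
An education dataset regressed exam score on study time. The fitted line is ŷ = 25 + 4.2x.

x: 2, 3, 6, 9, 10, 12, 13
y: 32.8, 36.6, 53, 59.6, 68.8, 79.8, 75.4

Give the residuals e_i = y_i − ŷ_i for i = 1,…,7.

x=2: ŷ = 25 + 4.2·2 = 33.4; e = 32.8 − 33.4 = -0.6
x=3: ŷ = 25 + 4.2·3 = 37.6; e = 36.6 − 37.6 = -1
x=6: ŷ = 25 + 4.2·6 = 50.2; e = 53 − 50.2 = 2.8
x=9: ŷ = 25 + 4.2·9 = 62.8; e = 59.6 − 62.8 = -3.2
x=10: ŷ = 25 + 4.2·10 = 67; e = 68.8 − 67 = 1.8
x=12: ŷ = 25 + 4.2·12 = 75.4; e = 79.8 − 75.4 = 4.4
x=13: ŷ = 25 + 4.2·13 = 79.6; e = 75.4 − 79.6 = -4.2

-0.6, -1, 2.8, -3.2, 1.8, 4.4, -4.2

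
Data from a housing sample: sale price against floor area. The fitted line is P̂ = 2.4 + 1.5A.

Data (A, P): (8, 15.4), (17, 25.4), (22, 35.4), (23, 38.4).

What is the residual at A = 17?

P̂ = 2.4 + 1.5·17 = 27.9
r = 25.4 − 27.9 = -2.5

r = -2.5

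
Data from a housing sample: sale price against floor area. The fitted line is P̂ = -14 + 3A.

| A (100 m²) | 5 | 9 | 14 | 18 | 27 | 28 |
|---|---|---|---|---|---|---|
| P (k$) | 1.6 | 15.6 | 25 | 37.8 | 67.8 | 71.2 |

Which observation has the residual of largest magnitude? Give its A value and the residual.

A = 14, e = -3

A=5: P̂ = -14 + 3·5 = 1; e = 1.6 − 1 = 0.6
A=9: P̂ = -14 + 3·9 = 13; e = 15.6 − 13 = 2.6
A=14: P̂ = -14 + 3·14 = 28; e = 25 − 28 = -3
A=18: P̂ = -14 + 3·18 = 40; e = 37.8 − 40 = -2.2
A=27: P̂ = -14 + 3·27 = 67; e = 67.8 − 67 = 0.8
A=28: P̂ = -14 + 3·28 = 70; e = 71.2 − 70 = 1.2
Largest |e| is 3 at A = 14, residual -3.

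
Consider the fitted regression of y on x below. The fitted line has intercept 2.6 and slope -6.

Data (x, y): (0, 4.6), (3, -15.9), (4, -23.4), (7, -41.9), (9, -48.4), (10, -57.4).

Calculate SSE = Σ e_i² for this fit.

x=0: ŷ = 2.6 − 6·0 = 2.6; e = 4.6 − 2.6 = 2
x=3: ŷ = 2.6 − 6·3 = -15.4; e = -15.9 − (-15.4) = -0.5
x=4: ŷ = 2.6 − 6·4 = -21.4; e = -23.4 − (-21.4) = -2
x=7: ŷ = 2.6 − 6·7 = -39.4; e = -41.9 − (-39.4) = -2.5
x=9: ŷ = 2.6 − 6·9 = -51.4; e = -48.4 − (-51.4) = 3
x=10: ŷ = 2.6 − 6·10 = -57.4; e = -57.4 − (-57.4) = 0
SSE = 4 + 0.25 + 4 + 6.25 + 9 + 0 = 23.5

SSE = 23.5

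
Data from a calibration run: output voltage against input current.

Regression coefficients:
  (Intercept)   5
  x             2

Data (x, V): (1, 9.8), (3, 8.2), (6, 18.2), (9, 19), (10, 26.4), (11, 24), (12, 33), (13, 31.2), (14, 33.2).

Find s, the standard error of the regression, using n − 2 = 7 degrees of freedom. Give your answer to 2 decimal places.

x=1: V̂ = 5 + 2·1 = 7; e = 9.8 − 7 = 2.8
x=3: V̂ = 5 + 2·3 = 11; e = 8.2 − 11 = -2.8
x=6: V̂ = 5 + 2·6 = 17; e = 18.2 − 17 = 1.2
x=9: V̂ = 5 + 2·9 = 23; e = 19 − 23 = -4
x=10: V̂ = 5 + 2·10 = 25; e = 26.4 − 25 = 1.4
x=11: V̂ = 5 + 2·11 = 27; e = 24 − 27 = -3
x=12: V̂ = 5 + 2·12 = 29; e = 33 − 29 = 4
x=13: V̂ = 5 + 2·13 = 31; e = 31.2 − 31 = 0.2
x=14: V̂ = 5 + 2·14 = 33; e = 33.2 − 33 = 0.2
SSE = 7.84 + 7.84 + 1.44 + 16 + 1.96 + 9 + 16 + 0.04 + 0.04 = 60.16
s = √(60.16/7) = √8.59429 ≈ 2.93

s = 2.93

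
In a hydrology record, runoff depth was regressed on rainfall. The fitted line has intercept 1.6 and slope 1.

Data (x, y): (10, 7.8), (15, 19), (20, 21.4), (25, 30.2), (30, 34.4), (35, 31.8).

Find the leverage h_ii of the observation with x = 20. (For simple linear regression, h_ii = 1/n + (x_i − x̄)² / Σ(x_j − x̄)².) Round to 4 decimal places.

x̄ = (10 + 15 + 20 + 25 + 30 + 35)/6 = 22.5
Σ(x − x̄)² = 156.25 + 56.25 + 6.25 + 6.25 + 56.25 + 156.25 = 437.5
h = 1/6 + (-2.5)²/437.5 = 0.166667 + 0.0142857 = 0.1810

h = 0.1810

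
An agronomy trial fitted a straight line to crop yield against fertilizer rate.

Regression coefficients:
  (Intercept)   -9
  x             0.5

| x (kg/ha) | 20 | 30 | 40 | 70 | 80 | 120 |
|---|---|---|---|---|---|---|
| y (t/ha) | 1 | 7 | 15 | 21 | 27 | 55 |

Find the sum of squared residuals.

x=20: ŷ = -9 + 0.5·20 = 1; e = 1 − 1 = 0
x=30: ŷ = -9 + 0.5·30 = 6; e = 7 − 6 = 1
x=40: ŷ = -9 + 0.5·40 = 11; e = 15 − 11 = 4
x=70: ŷ = -9 + 0.5·70 = 26; e = 21 − 26 = -5
x=80: ŷ = -9 + 0.5·80 = 31; e = 27 − 31 = -4
x=120: ŷ = -9 + 0.5·120 = 51; e = 55 − 51 = 4
SSE = 0 + 1 + 16 + 25 + 16 + 16 = 74

SSE = 74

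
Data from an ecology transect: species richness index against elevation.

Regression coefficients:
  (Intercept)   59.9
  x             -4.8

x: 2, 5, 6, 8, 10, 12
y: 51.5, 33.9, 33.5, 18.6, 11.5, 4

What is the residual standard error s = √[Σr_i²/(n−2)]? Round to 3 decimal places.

s = 2.380

x=2: ŷ = 59.9 − 4.8·2 = 50.3; r = 51.5 − 50.3 = 1.2
x=5: ŷ = 59.9 − 4.8·5 = 35.9; r = 33.9 − 35.9 = -2
x=6: ŷ = 59.9 − 4.8·6 = 31.1; r = 33.5 − 31.1 = 2.4
x=8: ŷ = 59.9 − 4.8·8 = 21.5; r = 18.6 − 21.5 = -2.9
x=10: ŷ = 59.9 − 4.8·10 = 11.9; r = 11.5 − 11.9 = -0.4
x=12: ŷ = 59.9 − 4.8·12 = 2.3; r = 4 − 2.3 = 1.7
SSE = 1.44 + 4 + 5.76 + 8.41 + 0.16 + 2.89 = 22.66
s = √(22.66/4) = √5.665 ≈ 2.380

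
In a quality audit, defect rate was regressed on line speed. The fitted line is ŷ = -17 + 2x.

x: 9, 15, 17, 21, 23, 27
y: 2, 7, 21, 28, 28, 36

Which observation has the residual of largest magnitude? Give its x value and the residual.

x = 15, r = -6

x=9: ŷ = -17 + 2·9 = 1; r = 2 − 1 = 1
x=15: ŷ = -17 + 2·15 = 13; r = 7 − 13 = -6
x=17: ŷ = -17 + 2·17 = 17; r = 21 − 17 = 4
x=21: ŷ = -17 + 2·21 = 25; r = 28 − 25 = 3
x=23: ŷ = -17 + 2·23 = 29; r = 28 − 29 = -1
x=27: ŷ = -17 + 2·27 = 37; r = 36 − 37 = -1
Largest |r| is 6 at x = 15, residual -6.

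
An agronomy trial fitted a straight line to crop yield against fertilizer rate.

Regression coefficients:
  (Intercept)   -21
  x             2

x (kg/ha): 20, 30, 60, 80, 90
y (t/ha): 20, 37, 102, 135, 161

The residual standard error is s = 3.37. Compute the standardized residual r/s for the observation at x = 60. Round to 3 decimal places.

0.890

ŷ = -21 + 2·60 = 99
r = 102 − 99 = 3
r/s = 3 / 3.37 = 0.890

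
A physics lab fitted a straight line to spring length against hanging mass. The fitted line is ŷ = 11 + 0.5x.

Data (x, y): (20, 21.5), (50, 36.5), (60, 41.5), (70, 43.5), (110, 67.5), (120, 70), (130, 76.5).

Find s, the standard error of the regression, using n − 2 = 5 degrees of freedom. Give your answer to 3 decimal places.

s = 1.449

x=20: ŷ = 11 + 0.5·20 = 21; r = 21.5 − 21 = 0.5
x=50: ŷ = 11 + 0.5·50 = 36; r = 36.5 − 36 = 0.5
x=60: ŷ = 11 + 0.5·60 = 41; r = 41.5 − 41 = 0.5
x=70: ŷ = 11 + 0.5·70 = 46; r = 43.5 − 46 = -2.5
x=110: ŷ = 11 + 0.5·110 = 66; r = 67.5 − 66 = 1.5
x=120: ŷ = 11 + 0.5·120 = 71; r = 70 − 71 = -1
x=130: ŷ = 11 + 0.5·130 = 76; r = 76.5 − 76 = 0.5
SSE = 0.25 + 0.25 + 0.25 + 6.25 + 2.25 + 1 + 0.25 = 10.5
s = √(10.5/5) = √2.1 ≈ 1.449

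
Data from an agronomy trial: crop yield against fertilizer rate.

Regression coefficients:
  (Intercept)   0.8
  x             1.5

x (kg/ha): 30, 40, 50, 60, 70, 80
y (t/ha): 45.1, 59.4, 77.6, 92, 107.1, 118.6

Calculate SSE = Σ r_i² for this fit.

x=30: ŷ = 0.8 + 1.5·30 = 45.8; r = 45.1 − 45.8 = -0.7
x=40: ŷ = 0.8 + 1.5·40 = 60.8; r = 59.4 − 60.8 = -1.4
x=50: ŷ = 0.8 + 1.5·50 = 75.8; r = 77.6 − 75.8 = 1.8
x=60: ŷ = 0.8 + 1.5·60 = 90.8; r = 92 − 90.8 = 1.2
x=70: ŷ = 0.8 + 1.5·70 = 105.8; r = 107.1 − 105.8 = 1.3
x=80: ŷ = 0.8 + 1.5·80 = 120.8; r = 118.6 − 120.8 = -2.2
SSE = 0.49 + 1.96 + 3.24 + 1.44 + 1.69 + 4.84 = 13.66

SSE = 13.66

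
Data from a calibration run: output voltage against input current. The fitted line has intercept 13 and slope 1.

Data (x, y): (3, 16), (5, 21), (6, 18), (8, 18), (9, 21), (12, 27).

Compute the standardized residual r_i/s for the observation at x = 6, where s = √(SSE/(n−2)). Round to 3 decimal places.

-0.408

x=3: ŷ = 13 + 3 = 16; r = 16 − 16 = 0
x=5: ŷ = 13 + 5 = 18; r = 21 − 18 = 3
x=6: ŷ = 13 + 6 = 19; r = 18 − 19 = -1
x=8: ŷ = 13 + 8 = 21; r = 18 − 21 = -3
x=9: ŷ = 13 + 9 = 22; r = 21 − 22 = -1
x=12: ŷ = 13 + 12 = 25; r = 27 − 25 = 2
SSE = 0 + 9 + 1 + 9 + 1 + 4 = 24
s = √(24/4) = 2.44949
r/s = -1 / 2.44949 = -0.408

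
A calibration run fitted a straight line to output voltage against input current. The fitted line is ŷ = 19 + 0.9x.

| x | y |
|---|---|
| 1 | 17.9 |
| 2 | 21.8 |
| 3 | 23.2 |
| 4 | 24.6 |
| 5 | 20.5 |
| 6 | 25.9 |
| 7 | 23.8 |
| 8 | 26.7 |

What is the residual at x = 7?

r = -1.5

ŷ = 19 + 0.9·7 = 25.3
r = 23.8 − 25.3 = -1.5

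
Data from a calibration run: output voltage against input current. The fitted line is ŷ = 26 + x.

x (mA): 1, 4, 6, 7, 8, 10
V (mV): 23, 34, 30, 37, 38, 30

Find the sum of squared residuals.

SSE = 104

x=1: ŷ = 26 + 1 = 27; r = 23 − 27 = -4
x=4: ŷ = 26 + 4 = 30; r = 34 − 30 = 4
x=6: ŷ = 26 + 6 = 32; r = 30 − 32 = -2
x=7: ŷ = 26 + 7 = 33; r = 37 − 33 = 4
x=8: ŷ = 26 + 8 = 34; r = 38 − 34 = 4
x=10: ŷ = 26 + 10 = 36; r = 30 − 36 = -6
SSE = 16 + 16 + 4 + 16 + 16 + 36 = 104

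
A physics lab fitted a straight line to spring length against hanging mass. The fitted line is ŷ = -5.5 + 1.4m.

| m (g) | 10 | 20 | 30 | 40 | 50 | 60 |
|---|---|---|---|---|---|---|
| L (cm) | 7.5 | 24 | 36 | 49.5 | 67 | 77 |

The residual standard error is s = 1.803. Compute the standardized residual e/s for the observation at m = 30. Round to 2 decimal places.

-0.28

ŷ = -5.5 + 1.4·30 = 36.5
e = 36 − 36.5 = -0.5
e/s = -0.5 / 1.803 = -0.28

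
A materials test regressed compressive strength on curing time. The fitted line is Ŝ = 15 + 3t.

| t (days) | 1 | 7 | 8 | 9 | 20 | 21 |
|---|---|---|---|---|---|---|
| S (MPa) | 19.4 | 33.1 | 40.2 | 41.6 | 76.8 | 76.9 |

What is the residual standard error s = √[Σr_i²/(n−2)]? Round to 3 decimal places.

t=1: Ŝ = 15 + 3·1 = 18; r = 19.4 − 18 = 1.4
t=7: Ŝ = 15 + 3·7 = 36; r = 33.1 − 36 = -2.9
t=8: Ŝ = 15 + 3·8 = 39; r = 40.2 − 39 = 1.2
t=9: Ŝ = 15 + 3·9 = 42; r = 41.6 − 42 = -0.4
t=20: Ŝ = 15 + 3·20 = 75; r = 76.8 − 75 = 1.8
t=21: Ŝ = 15 + 3·21 = 78; r = 76.9 − 78 = -1.1
SSE = 1.96 + 8.41 + 1.44 + 0.16 + 3.24 + 1.21 = 16.42
s = √(16.42/4) = √4.105 ≈ 2.026

s = 2.026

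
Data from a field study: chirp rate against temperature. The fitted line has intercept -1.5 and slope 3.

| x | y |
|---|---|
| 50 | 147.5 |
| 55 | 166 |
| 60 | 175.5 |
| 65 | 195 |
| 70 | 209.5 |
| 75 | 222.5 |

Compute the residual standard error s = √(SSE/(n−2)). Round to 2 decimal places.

s = 2.26

x=50: ŷ = -1.5 + 3·50 = 148.5; e = 147.5 − 148.5 = -1
x=55: ŷ = -1.5 + 3·55 = 163.5; e = 166 − 163.5 = 2.5
x=60: ŷ = -1.5 + 3·60 = 178.5; e = 175.5 − 178.5 = -3
x=65: ŷ = -1.5 + 3·65 = 193.5; e = 195 − 193.5 = 1.5
x=70: ŷ = -1.5 + 3·70 = 208.5; e = 209.5 − 208.5 = 1
x=75: ŷ = -1.5 + 3·75 = 223.5; e = 222.5 − 223.5 = -1
SSE = 1 + 6.25 + 9 + 2.25 + 1 + 1 = 20.5
s = √(20.5/4) = √5.125 ≈ 2.26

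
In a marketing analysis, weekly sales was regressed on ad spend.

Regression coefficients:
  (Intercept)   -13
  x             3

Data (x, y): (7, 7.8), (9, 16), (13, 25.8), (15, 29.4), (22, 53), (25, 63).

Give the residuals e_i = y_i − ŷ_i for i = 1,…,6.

x=7: ŷ = -13 + 3·7 = 8; e = 7.8 − 8 = -0.2
x=9: ŷ = -13 + 3·9 = 14; e = 16 − 14 = 2
x=13: ŷ = -13 + 3·13 = 26; e = 25.8 − 26 = -0.2
x=15: ŷ = -13 + 3·15 = 32; e = 29.4 − 32 = -2.6
x=22: ŷ = -13 + 3·22 = 53; e = 53 − 53 = 0
x=25: ŷ = -13 + 3·25 = 62; e = 63 − 62 = 1

-0.2, 2, -0.2, -2.6, 0, 1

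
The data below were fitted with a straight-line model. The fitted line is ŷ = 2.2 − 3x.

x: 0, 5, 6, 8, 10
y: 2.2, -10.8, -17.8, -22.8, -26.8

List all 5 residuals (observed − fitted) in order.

0, 2, -2, -1, 1

x=0: ŷ = 2.2 − 3·0 = 2.2; e = 2.2 − 2.2 = 0
x=5: ŷ = 2.2 − 3·5 = -12.8; e = -10.8 − (-12.8) = 2
x=6: ŷ = 2.2 − 3·6 = -15.8; e = -17.8 − (-15.8) = -2
x=8: ŷ = 2.2 − 3·8 = -21.8; e = -22.8 − (-21.8) = -1
x=10: ŷ = 2.2 − 3·10 = -27.8; e = -26.8 − (-27.8) = 1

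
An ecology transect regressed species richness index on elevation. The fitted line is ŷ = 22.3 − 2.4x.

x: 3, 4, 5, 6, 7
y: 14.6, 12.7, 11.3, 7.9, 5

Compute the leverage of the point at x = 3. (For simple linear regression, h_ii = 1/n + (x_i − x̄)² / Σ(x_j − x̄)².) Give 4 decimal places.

h = 0.6000

x̄ = (3 + 4 + 5 + 6 + 7)/5 = 5
Σ(x − x̄)² = 4 + 1 + 0 + 1 + 4 = 10
h = 1/5 + (-2)²/10 = 0.2 + 0.4 = 0.6000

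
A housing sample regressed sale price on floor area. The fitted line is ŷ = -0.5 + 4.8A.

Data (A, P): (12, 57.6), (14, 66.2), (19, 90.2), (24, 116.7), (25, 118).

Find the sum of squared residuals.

SSE = 7

A=12: ŷ = -0.5 + 4.8·12 = 57.1; e = 57.6 − 57.1 = 0.5
A=14: ŷ = -0.5 + 4.8·14 = 66.7; e = 66.2 − 66.7 = -0.5
A=19: ŷ = -0.5 + 4.8·19 = 90.7; e = 90.2 − 90.7 = -0.5
A=24: ŷ = -0.5 + 4.8·24 = 114.7; e = 116.7 − 114.7 = 2
A=25: ŷ = -0.5 + 4.8·25 = 119.5; e = 118 − 119.5 = -1.5
SSE = 0.25 + 0.25 + 0.25 + 4 + 2.25 = 7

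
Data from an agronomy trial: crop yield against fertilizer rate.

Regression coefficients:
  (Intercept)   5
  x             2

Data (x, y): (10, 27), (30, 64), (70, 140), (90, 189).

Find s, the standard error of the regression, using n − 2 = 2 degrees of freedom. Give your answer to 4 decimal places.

x=10: ŷ = 5 + 2·10 = 25; e = 27 − 25 = 2
x=30: ŷ = 5 + 2·30 = 65; e = 64 − 65 = -1
x=70: ŷ = 5 + 2·70 = 145; e = 140 − 145 = -5
x=90: ŷ = 5 + 2·90 = 185; e = 189 − 185 = 4
SSE = 4 + 1 + 25 + 16 = 46
s = √(46/2) = √23 ≈ 4.7958

s = 4.7958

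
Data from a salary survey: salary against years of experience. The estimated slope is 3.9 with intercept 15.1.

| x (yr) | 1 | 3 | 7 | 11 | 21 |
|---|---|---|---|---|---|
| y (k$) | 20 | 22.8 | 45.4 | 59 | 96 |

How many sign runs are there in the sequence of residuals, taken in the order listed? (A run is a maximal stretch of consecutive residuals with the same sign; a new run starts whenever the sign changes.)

x=1: ŷ = 15.1 + 3.9·1 = 19; e = 20 − 19 = 1
x=3: ŷ = 15.1 + 3.9·3 = 26.8; e = 22.8 − 26.8 = -4
x=7: ŷ = 15.1 + 3.9·7 = 42.4; e = 45.4 − 42.4 = 3
x=11: ŷ = 15.1 + 3.9·11 = 58; e = 59 − 58 = 1
x=21: ŷ = 15.1 + 3.9·21 = 97; e = 96 − 97 = -1
Signs: + − + + −
Runs: +×1, −×1, +×2, −×1 → 4

4 runs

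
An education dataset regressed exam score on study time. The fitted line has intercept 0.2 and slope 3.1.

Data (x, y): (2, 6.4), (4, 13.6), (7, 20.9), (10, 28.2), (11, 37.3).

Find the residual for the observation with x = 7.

e = -1

ŷ = 0.2 + 3.1·7 = 21.9
e = 20.9 − 21.9 = -1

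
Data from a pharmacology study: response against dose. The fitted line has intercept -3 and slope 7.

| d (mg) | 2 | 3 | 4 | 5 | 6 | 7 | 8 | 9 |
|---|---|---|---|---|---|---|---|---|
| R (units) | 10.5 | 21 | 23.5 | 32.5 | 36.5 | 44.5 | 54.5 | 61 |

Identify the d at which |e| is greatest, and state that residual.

d = 3, e = 3

d=2: R̂ = -3 + 7·2 = 11; e = 10.5 − 11 = -0.5
d=3: R̂ = -3 + 7·3 = 18; e = 21 − 18 = 3
d=4: R̂ = -3 + 7·4 = 25; e = 23.5 − 25 = -1.5
d=5: R̂ = -3 + 7·5 = 32; e = 32.5 − 32 = 0.5
d=6: R̂ = -3 + 7·6 = 39; e = 36.5 − 39 = -2.5
d=7: R̂ = -3 + 7·7 = 46; e = 44.5 − 46 = -1.5
d=8: R̂ = -3 + 7·8 = 53; e = 54.5 − 53 = 1.5
d=9: R̂ = -3 + 7·9 = 60; e = 61 − 60 = 1
Largest |e| is 3 at d = 3, residual 3.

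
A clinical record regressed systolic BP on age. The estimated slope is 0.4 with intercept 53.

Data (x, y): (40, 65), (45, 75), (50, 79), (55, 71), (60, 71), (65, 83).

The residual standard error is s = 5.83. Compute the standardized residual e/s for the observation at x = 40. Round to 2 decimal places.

ŷ = 53 + 0.4·40 = 69
e = 65 − 69 = -4
e/s = -4 / 5.83 = -0.69

-0.69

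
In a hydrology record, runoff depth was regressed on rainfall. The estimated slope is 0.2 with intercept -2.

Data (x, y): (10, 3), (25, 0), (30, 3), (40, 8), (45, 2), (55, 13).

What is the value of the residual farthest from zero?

x=10: ŷ = -2 + 0.2·10 = 0; e = 3 − 0 = 3
x=25: ŷ = -2 + 0.2·25 = 3; e = 0 − 3 = -3
x=30: ŷ = -2 + 0.2·30 = 4; e = 3 − 4 = -1
x=40: ŷ = -2 + 0.2·40 = 6; e = 8 − 6 = 2
x=45: ŷ = -2 + 0.2·45 = 7; e = 2 − 7 = -5
x=55: ŷ = -2 + 0.2·55 = 9; e = 13 − 9 = 4
Largest |e| is 5 at x = 45, residual -5.

e = -5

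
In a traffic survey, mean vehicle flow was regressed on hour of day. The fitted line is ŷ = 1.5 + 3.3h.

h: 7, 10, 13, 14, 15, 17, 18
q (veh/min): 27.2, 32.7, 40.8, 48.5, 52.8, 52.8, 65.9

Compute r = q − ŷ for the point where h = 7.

ŷ = 1.5 + 3.3·7 = 24.6
r = 27.2 − 24.6 = 2.6

r = 2.6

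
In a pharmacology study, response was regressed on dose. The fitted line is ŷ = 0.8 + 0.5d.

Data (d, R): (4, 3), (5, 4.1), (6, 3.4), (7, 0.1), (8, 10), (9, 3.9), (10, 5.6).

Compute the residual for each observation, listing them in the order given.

d=4: ŷ = 0.8 + 0.5·4 = 2.8; e = 3 − 2.8 = 0.2
d=5: ŷ = 0.8 + 0.5·5 = 3.3; e = 4.1 − 3.3 = 0.8
d=6: ŷ = 0.8 + 0.5·6 = 3.8; e = 3.4 − 3.8 = -0.4
d=7: ŷ = 0.8 + 0.5·7 = 4.3; e = 0.1 − 4.3 = -4.2
d=8: ŷ = 0.8 + 0.5·8 = 4.8; e = 10 − 4.8 = 5.2
d=9: ŷ = 0.8 + 0.5·9 = 5.3; e = 3.9 − 5.3 = -1.4
d=10: ŷ = 0.8 + 0.5·10 = 5.8; e = 5.6 − 5.8 = -0.2

0.2, 0.8, -0.4, -4.2, 5.2, -1.4, -0.2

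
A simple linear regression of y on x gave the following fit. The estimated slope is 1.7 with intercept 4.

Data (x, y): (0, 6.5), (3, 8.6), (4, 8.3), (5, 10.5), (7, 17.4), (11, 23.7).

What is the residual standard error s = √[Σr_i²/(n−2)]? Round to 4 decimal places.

s = 2.2361

x=0: ŷ = 4 + 1.7·0 = 4; r = 6.5 − 4 = 2.5
x=3: ŷ = 4 + 1.7·3 = 9.1; r = 8.6 − 9.1 = -0.5
x=4: ŷ = 4 + 1.7·4 = 10.8; r = 8.3 − 10.8 = -2.5
x=5: ŷ = 4 + 1.7·5 = 12.5; r = 10.5 − 12.5 = -2
x=7: ŷ = 4 + 1.7·7 = 15.9; r = 17.4 − 15.9 = 1.5
x=11: ŷ = 4 + 1.7·11 = 22.7; r = 23.7 − 22.7 = 1
SSE = 6.25 + 0.25 + 6.25 + 4 + 2.25 + 1 = 20
s = √(20/4) = √5 ≈ 2.2361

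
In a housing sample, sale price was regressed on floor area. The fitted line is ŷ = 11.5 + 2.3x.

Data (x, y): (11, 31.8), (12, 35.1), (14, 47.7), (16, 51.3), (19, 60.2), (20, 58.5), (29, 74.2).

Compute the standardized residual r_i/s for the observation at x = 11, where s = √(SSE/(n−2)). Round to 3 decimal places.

-1.076

x=11: ŷ = 11.5 + 2.3·11 = 36.8; r = 31.8 − 36.8 = -5
x=12: ŷ = 11.5 + 2.3·12 = 39.1; r = 35.1 − 39.1 = -4
x=14: ŷ = 11.5 + 2.3·14 = 43.7; r = 47.7 − 43.7 = 4
x=16: ŷ = 11.5 + 2.3·16 = 48.3; r = 51.3 − 48.3 = 3
x=19: ŷ = 11.5 + 2.3·19 = 55.2; r = 60.2 − 55.2 = 5
x=20: ŷ = 11.5 + 2.3·20 = 57.5; r = 58.5 − 57.5 = 1
x=29: ŷ = 11.5 + 2.3·29 = 78.2; r = 74.2 − 78.2 = -4
SSE = 25 + 16 + 16 + 9 + 25 + 1 + 16 = 108
s = √(108/5) = 4.64758
r/s = -5 / 4.64758 = -1.076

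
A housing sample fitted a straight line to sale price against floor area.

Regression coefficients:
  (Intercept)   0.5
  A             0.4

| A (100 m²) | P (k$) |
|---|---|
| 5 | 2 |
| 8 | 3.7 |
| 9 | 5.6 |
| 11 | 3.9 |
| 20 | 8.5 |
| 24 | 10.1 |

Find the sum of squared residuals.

A=5: ŷ = 0.5 + 0.4·5 = 2.5; r = 2 − 2.5 = -0.5
A=8: ŷ = 0.5 + 0.4·8 = 3.7; r = 3.7 − 3.7 = 0
A=9: ŷ = 0.5 + 0.4·9 = 4.1; r = 5.6 − 4.1 = 1.5
A=11: ŷ = 0.5 + 0.4·11 = 4.9; r = 3.9 − 4.9 = -1
A=20: ŷ = 0.5 + 0.4·20 = 8.5; r = 8.5 − 8.5 = 0
A=24: ŷ = 0.5 + 0.4·24 = 10.1; r = 10.1 − 10.1 = 0
SSE = 0.25 + 0 + 2.25 + 1 + 0 + 0 = 3.5

SSE = 3.5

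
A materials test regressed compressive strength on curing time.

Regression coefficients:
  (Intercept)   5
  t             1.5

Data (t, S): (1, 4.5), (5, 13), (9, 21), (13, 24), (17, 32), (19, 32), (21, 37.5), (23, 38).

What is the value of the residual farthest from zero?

r = 2.5

t=1: Ŝ = 5 + 1.5·1 = 6.5; r = 4.5 − 6.5 = -2
t=5: Ŝ = 5 + 1.5·5 = 12.5; r = 13 − 12.5 = 0.5
t=9: Ŝ = 5 + 1.5·9 = 18.5; r = 21 − 18.5 = 2.5
t=13: Ŝ = 5 + 1.5·13 = 24.5; r = 24 − 24.5 = -0.5
t=17: Ŝ = 5 + 1.5·17 = 30.5; r = 32 − 30.5 = 1.5
t=19: Ŝ = 5 + 1.5·19 = 33.5; r = 32 − 33.5 = -1.5
t=21: Ŝ = 5 + 1.5·21 = 36.5; r = 37.5 − 36.5 = 1
t=23: Ŝ = 5 + 1.5·23 = 39.5; r = 38 − 39.5 = -1.5
Largest |r| is 2.5 at t = 9, residual 2.5.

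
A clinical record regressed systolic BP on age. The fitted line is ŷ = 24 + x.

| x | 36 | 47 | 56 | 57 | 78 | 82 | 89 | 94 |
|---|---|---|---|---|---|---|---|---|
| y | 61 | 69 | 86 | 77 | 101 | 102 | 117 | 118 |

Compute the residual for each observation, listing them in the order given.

1, -2, 6, -4, -1, -4, 4, 0

x=36: ŷ = 24 + 36 = 60; r = 61 − 60 = 1
x=47: ŷ = 24 + 47 = 71; r = 69 − 71 = -2
x=56: ŷ = 24 + 56 = 80; r = 86 − 80 = 6
x=57: ŷ = 24 + 57 = 81; r = 77 − 81 = -4
x=78: ŷ = 24 + 78 = 102; r = 101 − 102 = -1
x=82: ŷ = 24 + 82 = 106; r = 102 − 106 = -4
x=89: ŷ = 24 + 89 = 113; r = 117 − 113 = 4
x=94: ŷ = 24 + 94 = 118; r = 118 − 118 = 0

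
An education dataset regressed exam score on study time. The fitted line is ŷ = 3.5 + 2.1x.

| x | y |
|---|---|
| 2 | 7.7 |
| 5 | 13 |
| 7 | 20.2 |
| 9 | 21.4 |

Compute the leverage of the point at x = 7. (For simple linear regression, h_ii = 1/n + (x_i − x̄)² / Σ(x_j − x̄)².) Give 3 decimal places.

h = 0.308

x̄ = (2 + 5 + 7 + 9)/4 = 5.75
Σ(x − x̄)² = 14.0625 + 0.5625 + 1.5625 + 10.5625 = 26.75
h = 1/4 + (1.25)²/26.75 = 0.25 + 0.0584112 = 0.308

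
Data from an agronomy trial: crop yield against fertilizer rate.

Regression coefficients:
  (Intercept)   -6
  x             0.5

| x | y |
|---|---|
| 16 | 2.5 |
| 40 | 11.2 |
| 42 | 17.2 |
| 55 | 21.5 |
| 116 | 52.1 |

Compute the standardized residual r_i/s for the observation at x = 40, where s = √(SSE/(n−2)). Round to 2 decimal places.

x=16: ŷ = -6 + 0.5·16 = 2; r = 2.5 − 2 = 0.5
x=40: ŷ = -6 + 0.5·40 = 14; r = 11.2 − 14 = -2.8
x=42: ŷ = -6 + 0.5·42 = 15; r = 17.2 − 15 = 2.2
x=55: ŷ = -6 + 0.5·55 = 21.5; r = 21.5 − 21.5 = 0
x=116: ŷ = -6 + 0.5·116 = 52; r = 52.1 − 52 = 0.1
SSE = 0.25 + 7.84 + 4.84 + 0 + 0.01 = 12.94
s = √(12.94/3) = 2.07686
r/s = -2.8 / 2.07686 = -1.35

-1.35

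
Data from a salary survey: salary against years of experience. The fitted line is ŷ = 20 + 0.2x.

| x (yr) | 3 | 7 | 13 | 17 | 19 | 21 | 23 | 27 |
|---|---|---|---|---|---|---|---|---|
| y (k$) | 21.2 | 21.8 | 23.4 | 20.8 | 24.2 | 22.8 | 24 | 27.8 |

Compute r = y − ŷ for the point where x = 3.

r = 0.6

ŷ = 20 + 0.2·3 = 20.6
r = 21.2 − 20.6 = 0.6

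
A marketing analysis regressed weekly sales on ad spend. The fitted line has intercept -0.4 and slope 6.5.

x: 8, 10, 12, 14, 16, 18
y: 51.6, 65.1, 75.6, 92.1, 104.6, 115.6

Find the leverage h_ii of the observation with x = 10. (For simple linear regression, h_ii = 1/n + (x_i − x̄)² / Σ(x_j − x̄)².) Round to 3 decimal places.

x̄ = (8 + 10 + 12 + 14 + 16 + 18)/6 = 13
Σ(x − x̄)² = 25 + 9 + 1 + 1 + 9 + 25 = 70
h = 1/6 + (-3)²/70 = 0.166667 + 0.128571 = 0.295

h = 0.295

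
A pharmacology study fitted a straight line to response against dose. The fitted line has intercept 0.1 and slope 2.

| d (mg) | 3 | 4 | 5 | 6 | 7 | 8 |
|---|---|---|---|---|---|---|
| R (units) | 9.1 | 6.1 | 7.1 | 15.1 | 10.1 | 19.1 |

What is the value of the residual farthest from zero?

e = -4

d=3: R̂ = 0.1 + 2·3 = 6.1; e = 9.1 − 6.1 = 3
d=4: R̂ = 0.1 + 2·4 = 8.1; e = 6.1 − 8.1 = -2
d=5: R̂ = 0.1 + 2·5 = 10.1; e = 7.1 − 10.1 = -3
d=6: R̂ = 0.1 + 2·6 = 12.1; e = 15.1 − 12.1 = 3
d=7: R̂ = 0.1 + 2·7 = 14.1; e = 10.1 − 14.1 = -4
d=8: R̂ = 0.1 + 2·8 = 16.1; e = 19.1 − 16.1 = 3
Largest |e| is 4 at d = 7, residual -4.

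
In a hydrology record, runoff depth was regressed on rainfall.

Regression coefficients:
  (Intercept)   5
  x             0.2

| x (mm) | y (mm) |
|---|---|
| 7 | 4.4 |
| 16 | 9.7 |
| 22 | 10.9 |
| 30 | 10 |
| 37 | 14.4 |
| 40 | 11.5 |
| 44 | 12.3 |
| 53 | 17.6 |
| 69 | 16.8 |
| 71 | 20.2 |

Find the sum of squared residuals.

x=7: ŷ = 5 + 0.2·7 = 6.4; r = 4.4 − 6.4 = -2
x=16: ŷ = 5 + 0.2·16 = 8.2; r = 9.7 − 8.2 = 1.5
x=22: ŷ = 5 + 0.2·22 = 9.4; r = 10.9 − 9.4 = 1.5
x=30: ŷ = 5 + 0.2·30 = 11; r = 10 − 11 = -1
x=37: ŷ = 5 + 0.2·37 = 12.4; r = 14.4 − 12.4 = 2
x=40: ŷ = 5 + 0.2·40 = 13; r = 11.5 − 13 = -1.5
x=44: ŷ = 5 + 0.2·44 = 13.8; r = 12.3 − 13.8 = -1.5
x=53: ŷ = 5 + 0.2·53 = 15.6; r = 17.6 − 15.6 = 2
x=69: ŷ = 5 + 0.2·69 = 18.8; r = 16.8 − 18.8 = -2
x=71: ŷ = 5 + 0.2·71 = 19.2; r = 20.2 − 19.2 = 1
SSE = 4 + 2.25 + 2.25 + 1 + 4 + 2.25 + 2.25 + 4 + 4 + 1 = 27

SSE = 27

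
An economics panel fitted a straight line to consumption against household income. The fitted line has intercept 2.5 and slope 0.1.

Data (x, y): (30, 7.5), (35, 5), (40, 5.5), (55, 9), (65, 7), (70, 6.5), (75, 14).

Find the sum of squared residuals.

SSE = 36

x=30: ŷ = 2.5 + 0.1·30 = 5.5; e = 7.5 − 5.5 = 2
x=35: ŷ = 2.5 + 0.1·35 = 6; e = 5 − 6 = -1
x=40: ŷ = 2.5 + 0.1·40 = 6.5; e = 5.5 − 6.5 = -1
x=55: ŷ = 2.5 + 0.1·55 = 8; e = 9 − 8 = 1
x=65: ŷ = 2.5 + 0.1·65 = 9; e = 7 − 9 = -2
x=70: ŷ = 2.5 + 0.1·70 = 9.5; e = 6.5 − 9.5 = -3
x=75: ŷ = 2.5 + 0.1·75 = 10; e = 14 − 10 = 4
SSE = 4 + 1 + 1 + 1 + 4 + 9 + 16 = 36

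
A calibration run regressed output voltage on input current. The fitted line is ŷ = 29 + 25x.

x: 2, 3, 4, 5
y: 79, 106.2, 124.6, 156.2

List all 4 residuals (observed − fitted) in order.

0, 2.2, -4.4, 2.2

x=2: ŷ = 29 + 25·2 = 79; e = 79 − 79 = 0
x=3: ŷ = 29 + 25·3 = 104; e = 106.2 − 104 = 2.2
x=4: ŷ = 29 + 25·4 = 129; e = 124.6 − 129 = -4.4
x=5: ŷ = 29 + 25·5 = 154; e = 156.2 − 154 = 2.2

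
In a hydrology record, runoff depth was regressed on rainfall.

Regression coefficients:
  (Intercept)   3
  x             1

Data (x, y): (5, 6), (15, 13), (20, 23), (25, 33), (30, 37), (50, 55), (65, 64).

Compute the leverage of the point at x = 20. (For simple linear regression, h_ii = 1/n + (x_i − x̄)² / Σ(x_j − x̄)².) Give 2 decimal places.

h = 0.18

x̄ = (5 + 15 + 20 + 25 + 30 + 50 + 65)/7 = 30
Σ(x − x̄)² = 625 + 225 + 100 + 25 + 0 + 400 + 1225 = 2600
h = 1/7 + (-10)²/2600 = 0.142857 + 0.0384615 = 0.18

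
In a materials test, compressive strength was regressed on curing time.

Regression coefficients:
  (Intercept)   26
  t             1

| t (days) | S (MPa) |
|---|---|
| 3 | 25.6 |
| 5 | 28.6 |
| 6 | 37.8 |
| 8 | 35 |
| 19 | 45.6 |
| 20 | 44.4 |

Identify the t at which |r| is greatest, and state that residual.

t=3: Ŝ = 26 + 3 = 29; r = 25.6 − 29 = -3.4
t=5: Ŝ = 26 + 5 = 31; r = 28.6 − 31 = -2.4
t=6: Ŝ = 26 + 6 = 32; r = 37.8 − 32 = 5.8
t=8: Ŝ = 26 + 8 = 34; r = 35 − 34 = 1
t=19: Ŝ = 26 + 19 = 45; r = 45.6 − 45 = 0.6
t=20: Ŝ = 26 + 20 = 46; r = 44.4 − 46 = -1.6
Largest |r| is 5.8 at t = 6, residual 5.8.

t = 6, r = 5.8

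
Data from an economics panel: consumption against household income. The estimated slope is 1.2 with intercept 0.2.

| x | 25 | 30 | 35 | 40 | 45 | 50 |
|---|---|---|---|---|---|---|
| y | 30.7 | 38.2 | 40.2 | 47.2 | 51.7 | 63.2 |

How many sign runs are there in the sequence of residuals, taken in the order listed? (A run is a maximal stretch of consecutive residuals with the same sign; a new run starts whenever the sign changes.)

3 runs

x=25: ŷ = 0.2 + 1.2·25 = 30.2; r = 30.7 − 30.2 = 0.5
x=30: ŷ = 0.2 + 1.2·30 = 36.2; r = 38.2 − 36.2 = 2
x=35: ŷ = 0.2 + 1.2·35 = 42.2; r = 40.2 − 42.2 = -2
x=40: ŷ = 0.2 + 1.2·40 = 48.2; r = 47.2 − 48.2 = -1
x=45: ŷ = 0.2 + 1.2·45 = 54.2; r = 51.7 − 54.2 = -2.5
x=50: ŷ = 0.2 + 1.2·50 = 60.2; r = 63.2 − 60.2 = 3
Signs: + + − − − +
Runs: +×2, −×3, +×1 → 3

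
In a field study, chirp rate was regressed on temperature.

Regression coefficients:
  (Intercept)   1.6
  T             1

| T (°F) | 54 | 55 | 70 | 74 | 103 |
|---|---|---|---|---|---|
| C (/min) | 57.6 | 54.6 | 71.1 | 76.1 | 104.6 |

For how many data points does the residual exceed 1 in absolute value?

T=54: Ĉ = 1.6 + 54 = 55.6; e = 57.6 − 55.6 = 2
T=55: Ĉ = 1.6 + 55 = 56.6; e = 54.6 − 56.6 = -2
T=70: Ĉ = 1.6 + 70 = 71.6; e = 71.1 − 71.6 = -0.5
T=74: Ĉ = 1.6 + 74 = 75.6; e = 76.1 − 75.6 = 0.5
T=103: Ĉ = 1.6 + 103 = 104.6; e = 104.6 − 104.6 = 0
|e| > 1: T=54 (|e|=2), T=55 (|e|=2) → 2

2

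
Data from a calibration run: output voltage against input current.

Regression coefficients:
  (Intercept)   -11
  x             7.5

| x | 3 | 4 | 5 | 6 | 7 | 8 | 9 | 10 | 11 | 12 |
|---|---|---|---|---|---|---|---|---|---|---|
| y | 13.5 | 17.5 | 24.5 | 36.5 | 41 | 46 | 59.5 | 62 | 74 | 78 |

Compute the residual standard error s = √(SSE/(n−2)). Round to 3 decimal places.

s = 2.398

x=3: ŷ = -11 + 7.5·3 = 11.5; r = 13.5 − 11.5 = 2
x=4: ŷ = -11 + 7.5·4 = 19; r = 17.5 − 19 = -1.5
x=5: ŷ = -11 + 7.5·5 = 26.5; r = 24.5 − 26.5 = -2
x=6: ŷ = -11 + 7.5·6 = 34; r = 36.5 − 34 = 2.5
x=7: ŷ = -11 + 7.5·7 = 41.5; r = 41 − 41.5 = -0.5
x=8: ŷ = -11 + 7.5·8 = 49; r = 46 − 49 = -3
x=9: ŷ = -11 + 7.5·9 = 56.5; r = 59.5 − 56.5 = 3
x=10: ŷ = -11 + 7.5·10 = 64; r = 62 − 64 = -2
x=11: ŷ = -11 + 7.5·11 = 71.5; r = 74 − 71.5 = 2.5
x=12: ŷ = -11 + 7.5·12 = 79; r = 78 − 79 = -1
SSE = 4 + 2.25 + 4 + 6.25 + 0.25 + 9 + 9 + 4 + 6.25 + 1 = 46
s = √(46/8) = √5.75 ≈ 2.398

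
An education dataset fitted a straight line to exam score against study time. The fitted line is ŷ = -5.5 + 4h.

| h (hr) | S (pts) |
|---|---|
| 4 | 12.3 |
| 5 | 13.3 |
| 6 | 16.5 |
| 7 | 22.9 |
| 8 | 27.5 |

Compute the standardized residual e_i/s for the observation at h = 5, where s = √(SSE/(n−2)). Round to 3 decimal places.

-0.663

h=4: ŷ = -5.5 + 4·4 = 10.5; e = 12.3 − 10.5 = 1.8
h=5: ŷ = -5.5 + 4·5 = 14.5; e = 13.3 − 14.5 = -1.2
h=6: ŷ = -5.5 + 4·6 = 18.5; e = 16.5 − 18.5 = -2
h=7: ŷ = -5.5 + 4·7 = 22.5; e = 22.9 − 22.5 = 0.4
h=8: ŷ = -5.5 + 4·8 = 26.5; e = 27.5 − 26.5 = 1
SSE = 3.24 + 1.44 + 4 + 0.16 + 1 = 9.84
s = √(9.84/3) = 1.81108
e/s = -1.2 / 1.81108 = -0.663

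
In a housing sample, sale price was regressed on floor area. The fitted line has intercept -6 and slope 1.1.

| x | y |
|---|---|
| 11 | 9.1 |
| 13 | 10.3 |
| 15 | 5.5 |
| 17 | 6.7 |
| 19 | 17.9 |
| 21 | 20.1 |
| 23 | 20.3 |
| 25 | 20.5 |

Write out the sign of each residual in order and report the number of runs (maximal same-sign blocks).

x=11: ŷ = -6 + 1.1·11 = 6.1; e = 9.1 − 6.1 = 3
x=13: ŷ = -6 + 1.1·13 = 8.3; e = 10.3 − 8.3 = 2
x=15: ŷ = -6 + 1.1·15 = 10.5; e = 5.5 − 10.5 = -5
x=17: ŷ = -6 + 1.1·17 = 12.7; e = 6.7 − 12.7 = -6
x=19: ŷ = -6 + 1.1·19 = 14.9; e = 17.9 − 14.9 = 3
x=21: ŷ = -6 + 1.1·21 = 17.1; e = 20.1 − 17.1 = 3
x=23: ŷ = -6 + 1.1·23 = 19.3; e = 20.3 − 19.3 = 1
x=25: ŷ = -6 + 1.1·25 = 21.5; e = 20.5 − 21.5 = -1
Signs: + + − − + + + −
Runs: +×2, −×2, +×3, −×1 → 4

4 runs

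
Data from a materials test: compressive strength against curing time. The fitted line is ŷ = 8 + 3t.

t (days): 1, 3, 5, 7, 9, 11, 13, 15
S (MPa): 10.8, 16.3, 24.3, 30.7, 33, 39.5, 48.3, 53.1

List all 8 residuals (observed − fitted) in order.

-0.2, -0.7, 1.3, 1.7, -2, -1.5, 1.3, 0.1

t=1: ŷ = 8 + 3·1 = 11; r = 10.8 − 11 = -0.2
t=3: ŷ = 8 + 3·3 = 17; r = 16.3 − 17 = -0.7
t=5: ŷ = 8 + 3·5 = 23; r = 24.3 − 23 = 1.3
t=7: ŷ = 8 + 3·7 = 29; r = 30.7 − 29 = 1.7
t=9: ŷ = 8 + 3·9 = 35; r = 33 − 35 = -2
t=11: ŷ = 8 + 3·11 = 41; r = 39.5 − 41 = -1.5
t=13: ŷ = 8 + 3·13 = 47; r = 48.3 − 47 = 1.3
t=15: ŷ = 8 + 3·15 = 53; r = 53.1 − 53 = 0.1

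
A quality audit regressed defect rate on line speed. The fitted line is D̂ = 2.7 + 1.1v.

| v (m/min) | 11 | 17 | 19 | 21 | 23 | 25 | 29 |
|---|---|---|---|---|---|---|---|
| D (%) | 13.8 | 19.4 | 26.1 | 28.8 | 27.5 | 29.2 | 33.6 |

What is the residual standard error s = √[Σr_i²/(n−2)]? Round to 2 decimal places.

s = 2.12

v=11: D̂ = 2.7 + 1.1·11 = 14.8; r = 13.8 − 14.8 = -1
v=17: D̂ = 2.7 + 1.1·17 = 21.4; r = 19.4 − 21.4 = -2
v=19: D̂ = 2.7 + 1.1·19 = 23.6; r = 26.1 − 23.6 = 2.5
v=21: D̂ = 2.7 + 1.1·21 = 25.8; r = 28.8 − 25.8 = 3
v=23: D̂ = 2.7 + 1.1·23 = 28; r = 27.5 − 28 = -0.5
v=25: D̂ = 2.7 + 1.1·25 = 30.2; r = 29.2 − 30.2 = -1
v=29: D̂ = 2.7 + 1.1·29 = 34.6; r = 33.6 − 34.6 = -1
SSE = 1 + 4 + 6.25 + 9 + 0.25 + 1 + 1 = 22.5
s = √(22.5/5) = √4.5 ≈ 2.12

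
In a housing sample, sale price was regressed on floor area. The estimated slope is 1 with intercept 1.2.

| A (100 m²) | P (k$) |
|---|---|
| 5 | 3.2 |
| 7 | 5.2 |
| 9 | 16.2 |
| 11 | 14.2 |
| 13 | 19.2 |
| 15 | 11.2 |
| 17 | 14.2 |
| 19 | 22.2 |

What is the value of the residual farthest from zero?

A=5: P̂ = 1.2 + 5 = 6.2; r = 3.2 − 6.2 = -3
A=7: P̂ = 1.2 + 7 = 8.2; r = 5.2 − 8.2 = -3
A=9: P̂ = 1.2 + 9 = 10.2; r = 16.2 − 10.2 = 6
A=11: P̂ = 1.2 + 11 = 12.2; r = 14.2 − 12.2 = 2
A=13: P̂ = 1.2 + 13 = 14.2; r = 19.2 − 14.2 = 5
A=15: P̂ = 1.2 + 15 = 16.2; r = 11.2 − 16.2 = -5
A=17: P̂ = 1.2 + 17 = 18.2; r = 14.2 − 18.2 = -4
A=19: P̂ = 1.2 + 19 = 20.2; r = 22.2 − 20.2 = 2
Largest |r| is 6 at A = 9, residual 6.

r = 6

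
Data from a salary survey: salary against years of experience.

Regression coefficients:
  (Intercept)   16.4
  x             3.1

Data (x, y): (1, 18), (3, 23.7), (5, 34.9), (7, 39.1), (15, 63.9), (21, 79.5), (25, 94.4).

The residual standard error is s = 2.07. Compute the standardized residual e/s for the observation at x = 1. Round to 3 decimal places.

ŷ = 16.4 + 3.1·1 = 19.5
e = 18 − 19.5 = -1.5
e/s = -1.5 / 2.07 = -0.725

-0.725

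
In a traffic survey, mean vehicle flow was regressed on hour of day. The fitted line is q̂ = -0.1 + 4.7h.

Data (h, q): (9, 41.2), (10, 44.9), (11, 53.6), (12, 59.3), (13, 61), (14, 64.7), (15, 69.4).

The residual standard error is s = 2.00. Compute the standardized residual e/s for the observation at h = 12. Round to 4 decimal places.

q̂ = -0.1 + 4.7·12 = 56.3
e = 59.3 − 56.3 = 3
e/s = 3 / 2.00 = 1.5000

1.5000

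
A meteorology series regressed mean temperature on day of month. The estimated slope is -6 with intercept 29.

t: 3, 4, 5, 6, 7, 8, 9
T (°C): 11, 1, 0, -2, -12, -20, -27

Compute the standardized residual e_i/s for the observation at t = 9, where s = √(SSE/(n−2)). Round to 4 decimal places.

t=3: ŷ = 29 − 6·3 = 11; e = 11 − 11 = 0
t=4: ŷ = 29 − 6·4 = 5; e = 1 − 5 = -4
t=5: ŷ = 29 − 6·5 = -1; e = 0 − (-1) = 1
t=6: ŷ = 29 − 6·6 = -7; e = -2 − (-7) = 5
t=7: ŷ = 29 − 6·7 = -13; e = -12 − (-13) = 1
t=8: ŷ = 29 − 6·8 = -19; e = -20 − (-19) = -1
t=9: ŷ = 29 − 6·9 = -25; e = -27 − (-25) = -2
SSE = 0 + 16 + 1 + 25 + 1 + 1 + 4 = 48
s = √(48/5) = 3.09839
e/s = -2 / 3.09839 = -0.6455

-0.6455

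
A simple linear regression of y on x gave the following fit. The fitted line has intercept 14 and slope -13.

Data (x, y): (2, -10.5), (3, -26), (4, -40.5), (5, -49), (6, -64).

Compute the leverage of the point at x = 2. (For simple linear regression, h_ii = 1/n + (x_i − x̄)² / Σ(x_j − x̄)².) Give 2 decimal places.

h = 0.60

x̄ = (2 + 3 + 4 + 5 + 6)/5 = 4
Σ(x − x̄)² = 4 + 1 + 0 + 1 + 4 = 10
h = 1/5 + (-2)²/10 = 0.2 + 0.4 = 0.60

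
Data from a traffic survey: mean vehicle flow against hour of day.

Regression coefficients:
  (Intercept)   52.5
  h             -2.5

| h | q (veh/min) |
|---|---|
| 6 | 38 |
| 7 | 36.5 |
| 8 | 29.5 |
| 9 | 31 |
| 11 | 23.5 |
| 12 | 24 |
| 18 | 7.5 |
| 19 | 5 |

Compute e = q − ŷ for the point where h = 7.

e = 1.5

ŷ = 52.5 − 2.5·7 = 35
e = 36.5 − 35 = 1.5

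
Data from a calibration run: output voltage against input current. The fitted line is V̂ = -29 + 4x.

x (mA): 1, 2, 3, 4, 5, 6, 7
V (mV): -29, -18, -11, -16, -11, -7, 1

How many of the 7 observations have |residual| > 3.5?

2

x=1: V̂ = -29 + 4·1 = -25; r = -29 − (-25) = -4
x=2: V̂ = -29 + 4·2 = -21; r = -18 − (-21) = 3
x=3: V̂ = -29 + 4·3 = -17; r = -11 − (-17) = 6
x=4: V̂ = -29 + 4·4 = -13; r = -16 − (-13) = -3
x=5: V̂ = -29 + 4·5 = -9; r = -11 − (-9) = -2
x=6: V̂ = -29 + 4·6 = -5; r = -7 − (-5) = -2
x=7: V̂ = -29 + 4·7 = -1; r = 1 − (-1) = 2
|r| > 3.5: x=1 (|r|=4), x=3 (|r|=6) → 2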